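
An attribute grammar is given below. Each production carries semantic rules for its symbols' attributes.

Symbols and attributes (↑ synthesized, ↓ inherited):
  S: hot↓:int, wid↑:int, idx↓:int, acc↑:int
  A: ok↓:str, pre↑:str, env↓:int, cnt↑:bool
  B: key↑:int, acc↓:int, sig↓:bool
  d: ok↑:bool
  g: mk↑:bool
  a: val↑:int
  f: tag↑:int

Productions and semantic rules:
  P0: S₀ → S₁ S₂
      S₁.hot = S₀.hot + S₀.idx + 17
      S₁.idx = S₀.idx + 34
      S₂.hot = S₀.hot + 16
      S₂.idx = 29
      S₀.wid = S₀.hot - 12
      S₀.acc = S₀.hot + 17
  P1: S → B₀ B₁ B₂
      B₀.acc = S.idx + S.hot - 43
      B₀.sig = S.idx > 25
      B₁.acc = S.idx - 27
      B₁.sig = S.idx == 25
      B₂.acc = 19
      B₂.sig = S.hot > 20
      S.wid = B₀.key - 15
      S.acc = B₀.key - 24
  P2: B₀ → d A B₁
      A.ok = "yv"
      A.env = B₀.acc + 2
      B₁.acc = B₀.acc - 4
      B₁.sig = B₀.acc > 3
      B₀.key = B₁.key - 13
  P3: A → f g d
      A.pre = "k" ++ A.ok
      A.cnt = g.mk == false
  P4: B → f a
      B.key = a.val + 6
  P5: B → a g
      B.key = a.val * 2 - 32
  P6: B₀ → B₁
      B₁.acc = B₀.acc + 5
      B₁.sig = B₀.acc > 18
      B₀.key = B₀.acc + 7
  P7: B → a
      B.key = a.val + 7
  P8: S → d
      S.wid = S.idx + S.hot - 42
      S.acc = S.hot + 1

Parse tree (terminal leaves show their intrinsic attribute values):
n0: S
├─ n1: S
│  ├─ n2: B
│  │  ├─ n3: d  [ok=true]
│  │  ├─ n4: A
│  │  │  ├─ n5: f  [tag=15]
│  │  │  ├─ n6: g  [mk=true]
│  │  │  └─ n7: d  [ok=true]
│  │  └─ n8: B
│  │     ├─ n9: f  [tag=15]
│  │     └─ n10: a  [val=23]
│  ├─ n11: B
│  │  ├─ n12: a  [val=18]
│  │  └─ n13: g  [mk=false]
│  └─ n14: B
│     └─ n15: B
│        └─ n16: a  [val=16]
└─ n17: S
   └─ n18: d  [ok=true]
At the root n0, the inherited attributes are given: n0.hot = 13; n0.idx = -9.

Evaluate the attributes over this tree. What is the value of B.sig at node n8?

false

1. n0.hot = 13  [given at root]
2. n0.idx = -9  [given at root]
3. n1.hot = 21  [S₀.hot + S₀.idx + 17]
4. n1.idx = 25  [S₀.idx + 34]
5. n2.acc = 3  [S.idx + S.hot - 43]
6. n2.sig = false  [S.idx > 25]
7. n3.ok = true  [terminal]
8. n4.ok = "yv"  ["yv"]
9. n4.env = 5  [B₀.acc + 2]
10. n5.tag = 15  [terminal]
11. n6.mk = true  [terminal]
12. n7.ok = true  [terminal]
13. n4.pre = "kyv"  ["k" ++ A.ok]
14. n4.cnt = false  [g.mk == false]
15. n8.acc = -1  [B₀.acc - 4]
16. n8.sig = false  [B₀.acc > 3]
17. n9.tag = 15  [terminal]
18. n10.val = 23  [terminal]
19. n8.key = 29  [a.val + 6]
20. n2.key = 16  [B₁.key - 13]
21. n11.acc = -2  [S.idx - 27]
22. n11.sig = true  [S.idx == 25]
23. n12.val = 18  [terminal]
24. n13.mk = false  [terminal]
25. n11.key = 4  [a.val * 2 - 32]
26. n14.acc = 19  [19]
27. n14.sig = true  [S.hot > 20]
28. n15.acc = 24  [B₀.acc + 5]
29. n15.sig = true  [B₀.acc > 18]
30. n16.val = 16  [terminal]
31. n15.key = 23  [a.val + 7]
32. n14.key = 26  [B₀.acc + 7]
33. n1.wid = 1  [B₀.key - 15]
34. n1.acc = -8  [B₀.key - 24]
35. n17.hot = 29  [S₀.hot + 16]
36. n17.idx = 29  [29]
37. n18.ok = true  [terminal]
38. n17.wid = 16  [S.idx + S.hot - 42]
39. n17.acc = 30  [S.hot + 1]
40. n0.wid = 1  [S₀.hot - 12]
41. n0.acc = 30  [S₀.hot + 17]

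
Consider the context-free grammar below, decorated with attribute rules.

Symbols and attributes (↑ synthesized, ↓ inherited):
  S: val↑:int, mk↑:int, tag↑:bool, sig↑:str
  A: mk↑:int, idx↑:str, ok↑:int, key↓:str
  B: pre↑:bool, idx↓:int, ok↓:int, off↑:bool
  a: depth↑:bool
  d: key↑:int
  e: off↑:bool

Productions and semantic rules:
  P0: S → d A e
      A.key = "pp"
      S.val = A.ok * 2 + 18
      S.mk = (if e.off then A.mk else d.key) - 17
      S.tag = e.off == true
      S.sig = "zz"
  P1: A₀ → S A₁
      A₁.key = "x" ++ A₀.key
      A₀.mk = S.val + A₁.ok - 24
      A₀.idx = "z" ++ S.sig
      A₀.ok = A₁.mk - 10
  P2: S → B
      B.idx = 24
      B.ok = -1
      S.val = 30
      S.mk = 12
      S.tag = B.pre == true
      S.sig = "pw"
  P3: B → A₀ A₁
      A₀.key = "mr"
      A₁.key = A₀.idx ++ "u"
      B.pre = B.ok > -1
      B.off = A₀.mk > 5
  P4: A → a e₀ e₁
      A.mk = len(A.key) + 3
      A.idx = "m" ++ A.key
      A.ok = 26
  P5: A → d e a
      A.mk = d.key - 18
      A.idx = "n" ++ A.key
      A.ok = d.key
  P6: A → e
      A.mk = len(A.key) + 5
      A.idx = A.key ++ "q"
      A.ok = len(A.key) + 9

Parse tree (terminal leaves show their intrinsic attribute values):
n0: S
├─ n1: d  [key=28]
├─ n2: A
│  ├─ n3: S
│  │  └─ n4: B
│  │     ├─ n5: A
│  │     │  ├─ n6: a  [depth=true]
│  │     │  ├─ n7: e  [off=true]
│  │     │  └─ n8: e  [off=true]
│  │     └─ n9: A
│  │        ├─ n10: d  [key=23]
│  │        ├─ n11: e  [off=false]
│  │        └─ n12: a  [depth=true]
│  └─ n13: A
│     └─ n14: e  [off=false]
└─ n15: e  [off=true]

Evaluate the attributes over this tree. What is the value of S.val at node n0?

1. n1.key = 28  [terminal]
2. n2.key = "pp"  ["pp"]
3. n4.idx = 24  [24]
4. n4.ok = -1  [-1]
5. n5.key = "mr"  ["mr"]
6. n6.depth = true  [terminal]
7. n7.off = true  [terminal]
8. n8.off = true  [terminal]
9. n5.mk = 5  [len(A.key) + 3]
10. n5.idx = "mmr"  ["m" ++ A.key]
11. n5.ok = 26  [26]
12. n9.key = "mmru"  [A₀.idx ++ "u"]
13. n10.key = 23  [terminal]
14. n11.off = false  [terminal]
15. n12.depth = true  [terminal]
16. n9.mk = 5  [d.key - 18]
17. n9.idx = "nmmru"  ["n" ++ A.key]
18. n9.ok = 23  [d.key]
19. n4.pre = false  [B.ok > -1]
20. n4.off = false  [A₀.mk > 5]
21. n3.val = 30  [30]
22. n3.mk = 12  [12]
23. n3.tag = false  [B.pre == true]
24. n3.sig = "pw"  ["pw"]
25. n13.key = "xpp"  ["x" ++ A₀.key]
26. n14.off = false  [terminal]
27. n13.mk = 8  [len(A.key) + 5]
28. n13.idx = "xppq"  [A.key ++ "q"]
29. n13.ok = 12  [len(A.key) + 9]
30. n2.mk = 18  [S.val + A₁.ok - 24]
31. n2.idx = "zpw"  ["z" ++ S.sig]
32. n2.ok = -2  [A₁.mk - 10]
33. n15.off = true  [terminal]
34. n0.val = 14  [A.ok * 2 + 18]
35. n0.mk = 1  [(if e.off then A.mk else d.key) - 17]
36. n0.tag = true  [e.off == true]
37. n0.sig = "zz"  ["zz"]

14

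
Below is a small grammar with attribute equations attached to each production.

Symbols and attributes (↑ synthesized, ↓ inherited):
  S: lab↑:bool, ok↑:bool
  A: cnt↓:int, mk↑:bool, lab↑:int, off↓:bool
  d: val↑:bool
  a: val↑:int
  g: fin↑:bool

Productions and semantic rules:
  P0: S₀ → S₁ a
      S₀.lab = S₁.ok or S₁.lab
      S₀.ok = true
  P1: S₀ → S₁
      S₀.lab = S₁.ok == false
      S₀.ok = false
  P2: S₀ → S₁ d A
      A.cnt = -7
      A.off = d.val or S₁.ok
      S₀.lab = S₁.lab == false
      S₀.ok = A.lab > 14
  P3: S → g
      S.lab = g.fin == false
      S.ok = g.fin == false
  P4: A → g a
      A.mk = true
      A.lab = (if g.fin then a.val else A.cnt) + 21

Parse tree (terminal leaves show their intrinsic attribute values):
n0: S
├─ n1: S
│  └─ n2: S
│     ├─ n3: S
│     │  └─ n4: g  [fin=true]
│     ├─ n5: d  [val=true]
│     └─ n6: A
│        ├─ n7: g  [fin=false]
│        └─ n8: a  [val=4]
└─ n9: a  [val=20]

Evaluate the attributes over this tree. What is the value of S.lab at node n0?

true

1. n4.fin = true  [terminal]
2. n3.lab = false  [g.fin == false]
3. n3.ok = false  [g.fin == false]
4. n5.val = true  [terminal]
5. n6.cnt = -7  [-7]
6. n6.off = true  [d.val or S₁.ok]
7. n7.fin = false  [terminal]
8. n8.val = 4  [terminal]
9. n6.mk = true  [true]
10. n6.lab = 14  [(if g.fin then a.val else A.cnt) + 21]
11. n2.lab = true  [S₁.lab == false]
12. n2.ok = false  [A.lab > 14]
13. n1.lab = true  [S₁.ok == false]
14. n1.ok = false  [false]
15. n9.val = 20  [terminal]
16. n0.lab = true  [S₁.ok or S₁.lab]
17. n0.ok = true  [true]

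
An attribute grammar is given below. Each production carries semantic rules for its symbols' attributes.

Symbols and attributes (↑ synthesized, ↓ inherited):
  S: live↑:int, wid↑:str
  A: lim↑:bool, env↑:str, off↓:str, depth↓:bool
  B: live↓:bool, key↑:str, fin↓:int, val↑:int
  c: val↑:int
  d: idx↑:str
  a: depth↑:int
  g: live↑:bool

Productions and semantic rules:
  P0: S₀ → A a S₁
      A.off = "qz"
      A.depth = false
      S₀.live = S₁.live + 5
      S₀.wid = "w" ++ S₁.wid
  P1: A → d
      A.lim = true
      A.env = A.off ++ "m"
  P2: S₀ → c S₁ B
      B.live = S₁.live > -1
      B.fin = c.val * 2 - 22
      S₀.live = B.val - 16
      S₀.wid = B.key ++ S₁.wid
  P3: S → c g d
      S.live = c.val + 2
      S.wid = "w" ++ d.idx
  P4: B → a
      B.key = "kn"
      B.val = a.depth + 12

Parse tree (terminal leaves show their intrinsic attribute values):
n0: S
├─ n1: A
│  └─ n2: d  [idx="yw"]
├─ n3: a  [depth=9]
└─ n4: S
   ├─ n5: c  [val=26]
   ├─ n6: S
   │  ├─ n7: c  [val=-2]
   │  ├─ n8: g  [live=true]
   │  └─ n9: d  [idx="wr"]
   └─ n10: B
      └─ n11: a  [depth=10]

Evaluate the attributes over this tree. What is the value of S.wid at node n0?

"wknwwr"

1. n1.off = "qz"  ["qz"]
2. n1.depth = false  [false]
3. n2.idx = "yw"  [terminal]
4. n1.lim = true  [true]
5. n1.env = "qzm"  [A.off ++ "m"]
6. n3.depth = 9  [terminal]
7. n5.val = 26  [terminal]
8. n7.val = -2  [terminal]
9. n8.live = true  [terminal]
10. n9.idx = "wr"  [terminal]
11. n6.live = 0  [c.val + 2]
12. n6.wid = "wwr"  ["w" ++ d.idx]
13. n10.live = true  [S₁.live > -1]
14. n10.fin = 30  [c.val * 2 - 22]
15. n11.depth = 10  [terminal]
16. n10.key = "kn"  ["kn"]
17. n10.val = 22  [a.depth + 12]
18. n4.live = 6  [B.val - 16]
19. n4.wid = "knwwr"  [B.key ++ S₁.wid]
20. n0.live = 11  [S₁.live + 5]
21. n0.wid = "wknwwr"  ["w" ++ S₁.wid]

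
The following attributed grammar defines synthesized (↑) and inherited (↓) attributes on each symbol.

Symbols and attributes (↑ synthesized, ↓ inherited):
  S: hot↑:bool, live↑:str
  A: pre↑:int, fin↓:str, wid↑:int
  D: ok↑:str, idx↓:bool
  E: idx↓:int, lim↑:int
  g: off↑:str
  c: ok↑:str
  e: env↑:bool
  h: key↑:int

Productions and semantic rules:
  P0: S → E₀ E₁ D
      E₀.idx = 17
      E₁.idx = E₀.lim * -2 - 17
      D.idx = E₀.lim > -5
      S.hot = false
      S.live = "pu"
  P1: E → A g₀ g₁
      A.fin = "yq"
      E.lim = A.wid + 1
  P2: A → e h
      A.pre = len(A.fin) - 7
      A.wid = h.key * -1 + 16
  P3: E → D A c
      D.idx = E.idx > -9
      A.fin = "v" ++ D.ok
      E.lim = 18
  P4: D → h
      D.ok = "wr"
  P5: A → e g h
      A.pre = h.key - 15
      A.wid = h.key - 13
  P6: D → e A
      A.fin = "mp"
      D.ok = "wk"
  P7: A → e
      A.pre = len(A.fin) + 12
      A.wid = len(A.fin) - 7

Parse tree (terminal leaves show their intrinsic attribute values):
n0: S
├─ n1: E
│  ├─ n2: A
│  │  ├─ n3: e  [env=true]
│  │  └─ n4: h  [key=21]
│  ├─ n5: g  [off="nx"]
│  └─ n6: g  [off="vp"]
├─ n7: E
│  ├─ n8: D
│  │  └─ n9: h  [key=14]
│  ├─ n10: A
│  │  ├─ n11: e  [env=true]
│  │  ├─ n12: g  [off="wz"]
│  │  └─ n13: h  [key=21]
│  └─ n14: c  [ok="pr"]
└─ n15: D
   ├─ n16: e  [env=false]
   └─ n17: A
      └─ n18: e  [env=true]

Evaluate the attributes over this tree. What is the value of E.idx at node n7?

-9

1. n1.idx = 17  [17]
2. n2.fin = "yq"  ["yq"]
3. n3.env = true  [terminal]
4. n4.key = 21  [terminal]
5. n2.pre = -5  [len(A.fin) - 7]
6. n2.wid = -5  [h.key * -1 + 16]
7. n5.off = "nx"  [terminal]
8. n6.off = "vp"  [terminal]
9. n1.lim = -4  [A.wid + 1]
10. n7.idx = -9  [E₀.lim * -2 - 17]
11. n8.idx = false  [E.idx > -9]
12. n9.key = 14  [terminal]
13. n8.ok = "wr"  ["wr"]
14. n10.fin = "vwr"  ["v" ++ D.ok]
15. n11.env = true  [terminal]
16. n12.off = "wz"  [terminal]
17. n13.key = 21  [terminal]
18. n10.pre = 6  [h.key - 15]
19. n10.wid = 8  [h.key - 13]
20. n14.ok = "pr"  [terminal]
21. n7.lim = 18  [18]
22. n15.idx = true  [E₀.lim > -5]
23. n16.env = false  [terminal]
24. n17.fin = "mp"  ["mp"]
25. n18.env = true  [terminal]
26. n17.pre = 14  [len(A.fin) + 12]
27. n17.wid = -5  [len(A.fin) - 7]
28. n15.ok = "wk"  ["wk"]
29. n0.hot = false  [false]
30. n0.live = "pu"  ["pu"]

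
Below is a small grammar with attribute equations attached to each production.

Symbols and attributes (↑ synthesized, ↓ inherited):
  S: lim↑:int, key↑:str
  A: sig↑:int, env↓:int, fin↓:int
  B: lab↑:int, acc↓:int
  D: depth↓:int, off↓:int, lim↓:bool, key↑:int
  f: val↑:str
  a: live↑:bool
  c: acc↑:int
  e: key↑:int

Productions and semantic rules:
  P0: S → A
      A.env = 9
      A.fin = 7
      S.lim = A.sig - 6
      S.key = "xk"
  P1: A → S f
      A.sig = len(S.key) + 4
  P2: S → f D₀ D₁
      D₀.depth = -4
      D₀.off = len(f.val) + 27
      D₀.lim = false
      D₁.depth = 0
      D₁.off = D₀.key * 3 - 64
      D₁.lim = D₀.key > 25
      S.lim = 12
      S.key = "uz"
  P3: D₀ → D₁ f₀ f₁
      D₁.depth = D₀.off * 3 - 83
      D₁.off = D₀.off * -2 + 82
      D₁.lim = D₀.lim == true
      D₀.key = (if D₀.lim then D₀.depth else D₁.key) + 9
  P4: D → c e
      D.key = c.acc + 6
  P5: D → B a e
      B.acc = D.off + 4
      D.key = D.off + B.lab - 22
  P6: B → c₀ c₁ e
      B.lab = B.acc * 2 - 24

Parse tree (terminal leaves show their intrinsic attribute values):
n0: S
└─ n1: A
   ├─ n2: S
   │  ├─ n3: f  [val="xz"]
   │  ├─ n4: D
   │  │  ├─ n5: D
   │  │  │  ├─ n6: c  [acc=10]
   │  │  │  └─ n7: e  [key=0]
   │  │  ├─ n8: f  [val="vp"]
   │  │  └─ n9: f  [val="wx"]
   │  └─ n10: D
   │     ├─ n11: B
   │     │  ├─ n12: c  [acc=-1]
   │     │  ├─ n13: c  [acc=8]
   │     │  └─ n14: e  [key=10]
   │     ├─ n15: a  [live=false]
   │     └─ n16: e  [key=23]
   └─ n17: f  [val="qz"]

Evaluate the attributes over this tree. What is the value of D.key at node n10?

1. n1.env = 9  [9]
2. n1.fin = 7  [7]
3. n3.val = "xz"  [terminal]
4. n4.depth = -4  [-4]
5. n4.off = 29  [len(f.val) + 27]
6. n4.lim = false  [false]
7. n5.depth = 4  [D₀.off * 3 - 83]
8. n5.off = 24  [D₀.off * -2 + 82]
9. n5.lim = false  [D₀.lim == true]
10. n6.acc = 10  [terminal]
11. n7.key = 0  [terminal]
12. n5.key = 16  [c.acc + 6]
13. n8.val = "vp"  [terminal]
14. n9.val = "wx"  [terminal]
15. n4.key = 25  [(if D₀.lim then D₀.depth else D₁.key) + 9]
16. n10.depth = 0  [0]
17. n10.off = 11  [D₀.key * 3 - 64]
18. n10.lim = false  [D₀.key > 25]
19. n11.acc = 15  [D.off + 4]
20. n12.acc = -1  [terminal]
21. n13.acc = 8  [terminal]
22. n14.key = 10  [terminal]
23. n11.lab = 6  [B.acc * 2 - 24]
24. n15.live = false  [terminal]
25. n16.key = 23  [terminal]
26. n10.key = -5  [D.off + B.lab - 22]
27. n2.lim = 12  [12]
28. n2.key = "uz"  ["uz"]
29. n17.val = "qz"  [terminal]
30. n1.sig = 6  [len(S.key) + 4]
31. n0.lim = 0  [A.sig - 6]
32. n0.key = "xk"  ["xk"]

-5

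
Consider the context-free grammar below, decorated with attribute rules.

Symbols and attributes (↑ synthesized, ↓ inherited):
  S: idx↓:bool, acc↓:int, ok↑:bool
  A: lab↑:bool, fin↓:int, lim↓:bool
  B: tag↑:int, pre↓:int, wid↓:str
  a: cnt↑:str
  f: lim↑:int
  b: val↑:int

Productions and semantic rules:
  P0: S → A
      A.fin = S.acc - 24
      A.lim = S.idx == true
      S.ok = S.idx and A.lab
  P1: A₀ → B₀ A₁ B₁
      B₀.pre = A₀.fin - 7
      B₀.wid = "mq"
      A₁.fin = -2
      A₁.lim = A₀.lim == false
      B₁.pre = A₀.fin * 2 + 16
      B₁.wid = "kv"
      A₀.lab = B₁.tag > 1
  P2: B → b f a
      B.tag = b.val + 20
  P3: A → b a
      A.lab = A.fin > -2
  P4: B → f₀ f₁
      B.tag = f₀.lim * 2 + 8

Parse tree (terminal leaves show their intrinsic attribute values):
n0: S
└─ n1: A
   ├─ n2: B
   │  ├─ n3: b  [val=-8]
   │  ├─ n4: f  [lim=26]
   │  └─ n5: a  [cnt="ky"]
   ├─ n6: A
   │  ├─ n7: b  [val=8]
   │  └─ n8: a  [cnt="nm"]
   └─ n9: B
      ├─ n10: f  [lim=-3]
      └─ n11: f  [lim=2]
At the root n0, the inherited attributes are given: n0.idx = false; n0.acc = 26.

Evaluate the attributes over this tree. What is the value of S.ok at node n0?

false

1. n0.idx = false  [given at root]
2. n0.acc = 26  [given at root]
3. n1.fin = 2  [S.acc - 24]
4. n1.lim = false  [S.idx == true]
5. n2.pre = -5  [A₀.fin - 7]
6. n2.wid = "mq"  ["mq"]
7. n3.val = -8  [terminal]
8. n4.lim = 26  [terminal]
9. n5.cnt = "ky"  [terminal]
10. n2.tag = 12  [b.val + 20]
11. n6.fin = -2  [-2]
12. n6.lim = true  [A₀.lim == false]
13. n7.val = 8  [terminal]
14. n8.cnt = "nm"  [terminal]
15. n6.lab = false  [A.fin > -2]
16. n9.pre = 20  [A₀.fin * 2 + 16]
17. n9.wid = "kv"  ["kv"]
18. n10.lim = -3  [terminal]
19. n11.lim = 2  [terminal]
20. n9.tag = 2  [f₀.lim * 2 + 8]
21. n1.lab = true  [B₁.tag > 1]
22. n0.ok = false  [S.idx and A.lab]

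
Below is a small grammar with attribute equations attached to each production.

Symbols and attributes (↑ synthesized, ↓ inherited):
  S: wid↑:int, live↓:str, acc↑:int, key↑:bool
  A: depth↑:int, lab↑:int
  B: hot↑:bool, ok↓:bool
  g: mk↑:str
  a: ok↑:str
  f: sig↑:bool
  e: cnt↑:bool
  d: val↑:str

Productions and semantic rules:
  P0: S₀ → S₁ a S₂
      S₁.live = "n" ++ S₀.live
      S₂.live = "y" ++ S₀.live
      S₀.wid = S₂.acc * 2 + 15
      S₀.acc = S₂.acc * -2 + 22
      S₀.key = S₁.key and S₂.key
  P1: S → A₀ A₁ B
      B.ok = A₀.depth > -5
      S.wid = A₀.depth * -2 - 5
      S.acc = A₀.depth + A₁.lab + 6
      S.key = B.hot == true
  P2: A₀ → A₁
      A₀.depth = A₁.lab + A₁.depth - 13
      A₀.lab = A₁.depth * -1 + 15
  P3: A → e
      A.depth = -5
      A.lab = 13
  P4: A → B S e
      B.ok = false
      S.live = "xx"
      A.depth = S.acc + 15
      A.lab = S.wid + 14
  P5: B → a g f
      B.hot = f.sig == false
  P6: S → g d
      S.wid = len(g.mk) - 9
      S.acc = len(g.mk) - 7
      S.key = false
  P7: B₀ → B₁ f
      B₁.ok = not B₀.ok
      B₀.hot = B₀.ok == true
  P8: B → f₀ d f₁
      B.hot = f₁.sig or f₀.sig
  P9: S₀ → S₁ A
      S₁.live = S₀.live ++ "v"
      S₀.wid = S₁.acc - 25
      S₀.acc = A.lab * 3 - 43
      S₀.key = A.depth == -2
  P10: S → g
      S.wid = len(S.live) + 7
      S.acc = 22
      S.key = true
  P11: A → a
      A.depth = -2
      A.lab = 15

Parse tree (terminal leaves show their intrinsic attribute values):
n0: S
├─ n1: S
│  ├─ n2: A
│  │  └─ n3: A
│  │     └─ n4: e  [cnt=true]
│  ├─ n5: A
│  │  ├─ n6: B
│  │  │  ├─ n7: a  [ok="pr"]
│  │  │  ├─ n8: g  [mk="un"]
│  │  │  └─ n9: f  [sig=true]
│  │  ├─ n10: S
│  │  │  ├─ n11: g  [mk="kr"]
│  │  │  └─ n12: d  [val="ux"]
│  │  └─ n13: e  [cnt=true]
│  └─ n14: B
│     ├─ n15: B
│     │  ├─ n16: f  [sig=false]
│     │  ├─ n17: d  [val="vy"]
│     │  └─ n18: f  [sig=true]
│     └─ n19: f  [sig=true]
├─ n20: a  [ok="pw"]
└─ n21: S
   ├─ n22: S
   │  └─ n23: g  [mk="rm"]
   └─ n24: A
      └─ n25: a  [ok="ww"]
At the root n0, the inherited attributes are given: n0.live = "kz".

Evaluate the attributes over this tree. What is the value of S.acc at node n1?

1. n0.live = "kz"  [given at root]
2. n1.live = "nkz"  ["n" ++ S₀.live]
3. n4.cnt = true  [terminal]
4. n3.depth = -5  [-5]
5. n3.lab = 13  [13]
6. n2.depth = -5  [A₁.lab + A₁.depth - 13]
7. n2.lab = 20  [A₁.depth * -1 + 15]
8. n6.ok = false  [false]
9. n7.ok = "pr"  [terminal]
10. n8.mk = "un"  [terminal]
11. n9.sig = true  [terminal]
12. n6.hot = false  [f.sig == false]
13. n10.live = "xx"  ["xx"]
14. n11.mk = "kr"  [terminal]
15. n12.val = "ux"  [terminal]
16. n10.wid = -7  [len(g.mk) - 9]
17. n10.acc = -5  [len(g.mk) - 7]
18. n10.key = false  [false]
19. n13.cnt = true  [terminal]
20. n5.depth = 10  [S.acc + 15]
21. n5.lab = 7  [S.wid + 14]
22. n14.ok = false  [A₀.depth > -5]
23. n15.ok = true  [not B₀.ok]
24. n16.sig = false  [terminal]
25. n17.val = "vy"  [terminal]
26. n18.sig = true  [terminal]
27. n15.hot = true  [f₁.sig or f₀.sig]
28. n19.sig = true  [terminal]
29. n14.hot = false  [B₀.ok == true]
30. n1.wid = 5  [A₀.depth * -2 - 5]
31. n1.acc = 8  [A₀.depth + A₁.lab + 6]
32. n1.key = false  [B.hot == true]
33. n20.ok = "pw"  [terminal]
34. n21.live = "ykz"  ["y" ++ S₀.live]
35. n22.live = "ykzv"  [S₀.live ++ "v"]
36. n23.mk = "rm"  [terminal]
37. n22.wid = 11  [len(S.live) + 7]
38. n22.acc = 22  [22]
39. n22.key = true  [true]
40. n25.ok = "ww"  [terminal]
41. n24.depth = -2  [-2]
42. n24.lab = 15  [15]
43. n21.wid = -3  [S₁.acc - 25]
44. n21.acc = 2  [A.lab * 3 - 43]
45. n21.key = true  [A.depth == -2]
46. n0.wid = 19  [S₂.acc * 2 + 15]
47. n0.acc = 18  [S₂.acc * -2 + 22]
48. n0.key = false  [S₁.key and S₂.key]

8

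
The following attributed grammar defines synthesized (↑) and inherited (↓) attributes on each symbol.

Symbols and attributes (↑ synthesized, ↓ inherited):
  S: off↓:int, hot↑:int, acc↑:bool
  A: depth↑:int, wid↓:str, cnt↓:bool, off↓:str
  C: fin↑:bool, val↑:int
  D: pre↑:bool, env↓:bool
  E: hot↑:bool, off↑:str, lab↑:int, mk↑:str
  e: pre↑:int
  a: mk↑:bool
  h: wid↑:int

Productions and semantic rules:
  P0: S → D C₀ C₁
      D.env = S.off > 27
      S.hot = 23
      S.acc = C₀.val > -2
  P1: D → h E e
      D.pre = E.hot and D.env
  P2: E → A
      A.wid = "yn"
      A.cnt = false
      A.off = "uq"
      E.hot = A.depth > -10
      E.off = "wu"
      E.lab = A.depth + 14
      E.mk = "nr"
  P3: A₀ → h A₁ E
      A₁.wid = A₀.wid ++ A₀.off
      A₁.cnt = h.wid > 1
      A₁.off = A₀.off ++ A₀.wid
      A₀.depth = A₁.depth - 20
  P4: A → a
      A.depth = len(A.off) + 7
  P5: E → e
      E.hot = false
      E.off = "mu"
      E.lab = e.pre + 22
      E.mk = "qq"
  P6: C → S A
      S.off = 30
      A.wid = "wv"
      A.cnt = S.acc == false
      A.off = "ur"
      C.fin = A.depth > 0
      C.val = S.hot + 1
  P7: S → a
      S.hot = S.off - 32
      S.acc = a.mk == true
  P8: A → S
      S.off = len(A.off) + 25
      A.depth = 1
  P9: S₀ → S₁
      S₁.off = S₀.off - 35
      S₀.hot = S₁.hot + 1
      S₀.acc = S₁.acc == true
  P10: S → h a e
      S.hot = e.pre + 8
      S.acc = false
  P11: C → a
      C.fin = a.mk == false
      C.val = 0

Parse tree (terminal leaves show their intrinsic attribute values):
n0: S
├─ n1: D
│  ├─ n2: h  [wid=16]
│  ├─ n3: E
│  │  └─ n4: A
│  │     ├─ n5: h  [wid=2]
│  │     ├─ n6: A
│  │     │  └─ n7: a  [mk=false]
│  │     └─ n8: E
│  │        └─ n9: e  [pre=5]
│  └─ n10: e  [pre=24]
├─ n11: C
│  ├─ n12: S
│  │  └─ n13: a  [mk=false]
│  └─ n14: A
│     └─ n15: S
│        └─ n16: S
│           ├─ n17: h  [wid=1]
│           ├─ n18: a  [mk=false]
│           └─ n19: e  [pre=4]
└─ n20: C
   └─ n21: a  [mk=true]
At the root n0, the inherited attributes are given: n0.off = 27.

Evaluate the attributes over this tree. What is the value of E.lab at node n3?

1. n0.off = 27  [given at root]
2. n1.env = false  [S.off > 27]
3. n2.wid = 16  [terminal]
4. n4.wid = "yn"  ["yn"]
5. n4.cnt = false  [false]
6. n4.off = "uq"  ["uq"]
7. n5.wid = 2  [terminal]
8. n6.wid = "ynuq"  [A₀.wid ++ A₀.off]
9. n6.cnt = true  [h.wid > 1]
10. n6.off = "uqyn"  [A₀.off ++ A₀.wid]
11. n7.mk = false  [terminal]
12. n6.depth = 11  [len(A.off) + 7]
13. n9.pre = 5  [terminal]
14. n8.hot = false  [false]
15. n8.off = "mu"  ["mu"]
16. n8.lab = 27  [e.pre + 22]
17. n8.mk = "qq"  ["qq"]
18. n4.depth = -9  [A₁.depth - 20]
19. n3.hot = true  [A.depth > -10]
20. n3.off = "wu"  ["wu"]
21. n3.lab = 5  [A.depth + 14]
22. n3.mk = "nr"  ["nr"]
23. n10.pre = 24  [terminal]
24. n1.pre = false  [E.hot and D.env]
25. n12.off = 30  [30]
26. n13.mk = false  [terminal]
27. n12.hot = -2  [S.off - 32]
28. n12.acc = false  [a.mk == true]
29. n14.wid = "wv"  ["wv"]
30. n14.cnt = true  [S.acc == false]
31. n14.off = "ur"  ["ur"]
32. n15.off = 27  [len(A.off) + 25]
33. n16.off = -8  [S₀.off - 35]
34. n17.wid = 1  [terminal]
35. n18.mk = false  [terminal]
36. n19.pre = 4  [terminal]
37. n16.hot = 12  [e.pre + 8]
38. n16.acc = false  [false]
39. n15.hot = 13  [S₁.hot + 1]
40. n15.acc = false  [S₁.acc == true]
41. n14.depth = 1  [1]
42. n11.fin = true  [A.depth > 0]
43. n11.val = -1  [S.hot + 1]
44. n21.mk = true  [terminal]
45. n20.fin = false  [a.mk == false]
46. n20.val = 0  [0]
47. n0.hot = 23  [23]
48. n0.acc = true  [C₀.val > -2]

5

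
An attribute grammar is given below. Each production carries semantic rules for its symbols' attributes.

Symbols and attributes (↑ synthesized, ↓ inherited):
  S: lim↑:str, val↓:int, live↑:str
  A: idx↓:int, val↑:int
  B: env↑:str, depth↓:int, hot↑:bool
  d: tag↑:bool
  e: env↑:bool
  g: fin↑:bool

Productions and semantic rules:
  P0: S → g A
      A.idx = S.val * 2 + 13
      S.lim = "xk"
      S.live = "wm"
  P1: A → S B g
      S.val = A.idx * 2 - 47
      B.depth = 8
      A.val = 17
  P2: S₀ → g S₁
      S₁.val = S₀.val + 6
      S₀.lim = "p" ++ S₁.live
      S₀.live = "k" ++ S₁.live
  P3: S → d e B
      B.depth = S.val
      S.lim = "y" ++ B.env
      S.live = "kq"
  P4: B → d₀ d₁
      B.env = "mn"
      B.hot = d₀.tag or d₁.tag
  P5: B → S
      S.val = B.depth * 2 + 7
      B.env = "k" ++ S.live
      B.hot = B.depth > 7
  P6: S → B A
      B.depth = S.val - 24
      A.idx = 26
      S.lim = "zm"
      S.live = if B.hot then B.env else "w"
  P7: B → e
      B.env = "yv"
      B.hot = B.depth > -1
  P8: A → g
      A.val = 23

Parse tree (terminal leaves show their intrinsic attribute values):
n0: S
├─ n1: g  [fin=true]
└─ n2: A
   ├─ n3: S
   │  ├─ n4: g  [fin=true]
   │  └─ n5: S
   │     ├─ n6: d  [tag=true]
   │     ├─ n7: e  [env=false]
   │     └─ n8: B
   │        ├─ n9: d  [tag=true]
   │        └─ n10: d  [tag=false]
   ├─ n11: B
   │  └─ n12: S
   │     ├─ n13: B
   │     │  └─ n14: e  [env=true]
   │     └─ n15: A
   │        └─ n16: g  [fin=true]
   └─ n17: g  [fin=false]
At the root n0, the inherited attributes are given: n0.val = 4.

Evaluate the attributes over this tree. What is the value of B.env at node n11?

"kw"

1. n0.val = 4  [given at root]
2. n1.fin = true  [terminal]
3. n2.idx = 21  [S.val * 2 + 13]
4. n3.val = -5  [A.idx * 2 - 47]
5. n4.fin = true  [terminal]
6. n5.val = 1  [S₀.val + 6]
7. n6.tag = true  [terminal]
8. n7.env = false  [terminal]
9. n8.depth = 1  [S.val]
10. n9.tag = true  [terminal]
11. n10.tag = false  [terminal]
12. n8.env = "mn"  ["mn"]
13. n8.hot = true  [d₀.tag or d₁.tag]
14. n5.lim = "ymn"  ["y" ++ B.env]
15. n5.live = "kq"  ["kq"]
16. n3.lim = "pkq"  ["p" ++ S₁.live]
17. n3.live = "kkq"  ["k" ++ S₁.live]
18. n11.depth = 8  [8]
19. n12.val = 23  [B.depth * 2 + 7]
20. n13.depth = -1  [S.val - 24]
21. n14.env = true  [terminal]
22. n13.env = "yv"  ["yv"]
23. n13.hot = false  [B.depth > -1]
24. n15.idx = 26  [26]
25. n16.fin = true  [terminal]
26. n15.val = 23  [23]
27. n12.lim = "zm"  ["zm"]
28. n12.live = "w"  [if B.hot then B.env else "w"]
29. n11.env = "kw"  ["k" ++ S.live]
30. n11.hot = true  [B.depth > 7]
31. n17.fin = false  [terminal]
32. n2.val = 17  [17]
33. n0.lim = "xk"  ["xk"]
34. n0.live = "wm"  ["wm"]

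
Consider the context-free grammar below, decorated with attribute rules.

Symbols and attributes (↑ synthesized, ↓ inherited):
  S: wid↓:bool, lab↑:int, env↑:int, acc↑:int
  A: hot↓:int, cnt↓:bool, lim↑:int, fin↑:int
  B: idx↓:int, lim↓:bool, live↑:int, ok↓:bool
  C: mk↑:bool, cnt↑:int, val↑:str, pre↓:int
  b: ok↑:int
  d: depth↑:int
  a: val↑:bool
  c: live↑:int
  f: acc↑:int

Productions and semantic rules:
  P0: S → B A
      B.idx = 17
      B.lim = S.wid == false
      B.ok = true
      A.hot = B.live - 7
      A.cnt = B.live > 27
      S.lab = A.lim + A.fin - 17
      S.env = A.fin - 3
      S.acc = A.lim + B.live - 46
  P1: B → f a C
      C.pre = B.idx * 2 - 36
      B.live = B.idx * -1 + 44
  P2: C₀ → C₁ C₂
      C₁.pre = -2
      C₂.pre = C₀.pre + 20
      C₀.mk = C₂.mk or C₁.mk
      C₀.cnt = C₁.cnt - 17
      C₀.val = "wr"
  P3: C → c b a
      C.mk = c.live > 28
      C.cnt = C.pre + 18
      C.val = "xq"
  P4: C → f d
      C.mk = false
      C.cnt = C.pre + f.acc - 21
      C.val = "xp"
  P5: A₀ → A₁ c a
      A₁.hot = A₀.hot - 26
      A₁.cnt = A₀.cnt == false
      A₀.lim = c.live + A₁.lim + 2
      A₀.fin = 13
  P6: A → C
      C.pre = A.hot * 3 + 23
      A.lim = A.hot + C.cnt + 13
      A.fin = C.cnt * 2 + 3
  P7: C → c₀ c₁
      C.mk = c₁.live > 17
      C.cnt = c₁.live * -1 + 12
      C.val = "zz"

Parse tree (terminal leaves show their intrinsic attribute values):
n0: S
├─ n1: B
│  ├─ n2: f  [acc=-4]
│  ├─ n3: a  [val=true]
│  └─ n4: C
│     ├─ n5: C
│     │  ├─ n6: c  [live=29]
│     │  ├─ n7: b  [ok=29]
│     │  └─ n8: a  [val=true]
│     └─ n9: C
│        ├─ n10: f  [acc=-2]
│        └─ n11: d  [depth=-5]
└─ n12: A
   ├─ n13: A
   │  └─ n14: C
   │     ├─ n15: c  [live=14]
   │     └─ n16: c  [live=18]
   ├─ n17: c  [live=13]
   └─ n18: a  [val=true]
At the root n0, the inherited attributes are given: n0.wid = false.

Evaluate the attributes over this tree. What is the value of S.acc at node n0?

-3

1. n0.wid = false  [given at root]
2. n1.idx = 17  [17]
3. n1.lim = true  [S.wid == false]
4. n1.ok = true  [true]
5. n2.acc = -4  [terminal]
6. n3.val = true  [terminal]
7. n4.pre = -2  [B.idx * 2 - 36]
8. n5.pre = -2  [-2]
9. n6.live = 29  [terminal]
10. n7.ok = 29  [terminal]
11. n8.val = true  [terminal]
12. n5.mk = true  [c.live > 28]
13. n5.cnt = 16  [C.pre + 18]
14. n5.val = "xq"  ["xq"]
15. n9.pre = 18  [C₀.pre + 20]
16. n10.acc = -2  [terminal]
17. n11.depth = -5  [terminal]
18. n9.mk = false  [false]
19. n9.cnt = -5  [C.pre + f.acc - 21]
20. n9.val = "xp"  ["xp"]
21. n4.mk = true  [C₂.mk or C₁.mk]
22. n4.cnt = -1  [C₁.cnt - 17]
23. n4.val = "wr"  ["wr"]
24. n1.live = 27  [B.idx * -1 + 44]
25. n12.hot = 20  [B.live - 7]
26. n12.cnt = false  [B.live > 27]
27. n13.hot = -6  [A₀.hot - 26]
28. n13.cnt = true  [A₀.cnt == false]
29. n14.pre = 5  [A.hot * 3 + 23]
30. n15.live = 14  [terminal]
31. n16.live = 18  [terminal]
32. n14.mk = true  [c₁.live > 17]
33. n14.cnt = -6  [c₁.live * -1 + 12]
34. n14.val = "zz"  ["zz"]
35. n13.lim = 1  [A.hot + C.cnt + 13]
36. n13.fin = -9  [C.cnt * 2 + 3]
37. n17.live = 13  [terminal]
38. n18.val = true  [terminal]
39. n12.lim = 16  [c.live + A₁.lim + 2]
40. n12.fin = 13  [13]
41. n0.lab = 12  [A.lim + A.fin - 17]
42. n0.env = 10  [A.fin - 3]
43. n0.acc = -3  [A.lim + B.live - 46]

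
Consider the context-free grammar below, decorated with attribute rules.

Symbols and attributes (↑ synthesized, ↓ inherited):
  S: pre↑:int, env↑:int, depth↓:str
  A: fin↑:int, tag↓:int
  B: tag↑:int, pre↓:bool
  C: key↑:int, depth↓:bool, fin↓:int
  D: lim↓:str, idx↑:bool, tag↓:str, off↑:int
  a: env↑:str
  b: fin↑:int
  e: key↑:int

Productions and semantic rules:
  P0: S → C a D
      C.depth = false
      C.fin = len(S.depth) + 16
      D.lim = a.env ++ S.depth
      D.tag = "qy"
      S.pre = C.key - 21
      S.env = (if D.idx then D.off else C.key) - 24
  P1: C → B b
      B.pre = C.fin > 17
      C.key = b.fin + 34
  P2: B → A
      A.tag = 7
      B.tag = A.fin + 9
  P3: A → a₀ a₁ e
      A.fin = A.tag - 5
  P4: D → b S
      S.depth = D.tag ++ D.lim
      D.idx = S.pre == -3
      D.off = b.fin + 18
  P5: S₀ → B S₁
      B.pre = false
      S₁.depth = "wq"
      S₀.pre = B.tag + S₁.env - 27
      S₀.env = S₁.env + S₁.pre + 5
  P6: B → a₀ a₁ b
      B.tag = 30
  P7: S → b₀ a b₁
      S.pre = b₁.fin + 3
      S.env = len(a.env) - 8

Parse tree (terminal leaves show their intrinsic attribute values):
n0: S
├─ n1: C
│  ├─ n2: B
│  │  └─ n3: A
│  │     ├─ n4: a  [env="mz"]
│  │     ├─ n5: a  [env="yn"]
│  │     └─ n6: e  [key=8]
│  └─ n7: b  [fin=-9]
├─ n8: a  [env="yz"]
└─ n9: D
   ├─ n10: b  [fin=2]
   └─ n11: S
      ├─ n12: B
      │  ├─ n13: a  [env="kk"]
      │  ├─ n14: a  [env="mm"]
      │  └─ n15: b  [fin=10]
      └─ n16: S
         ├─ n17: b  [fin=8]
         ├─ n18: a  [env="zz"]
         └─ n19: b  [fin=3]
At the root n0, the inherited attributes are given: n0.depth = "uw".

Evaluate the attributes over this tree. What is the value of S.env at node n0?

-4

1. n0.depth = "uw"  [given at root]
2. n1.depth = false  [false]
3. n1.fin = 18  [len(S.depth) + 16]
4. n2.pre = true  [C.fin > 17]
5. n3.tag = 7  [7]
6. n4.env = "mz"  [terminal]
7. n5.env = "yn"  [terminal]
8. n6.key = 8  [terminal]
9. n3.fin = 2  [A.tag - 5]
10. n2.tag = 11  [A.fin + 9]
11. n7.fin = -9  [terminal]
12. n1.key = 25  [b.fin + 34]
13. n8.env = "yz"  [terminal]
14. n9.lim = "yzuw"  [a.env ++ S.depth]
15. n9.tag = "qy"  ["qy"]
16. n10.fin = 2  [terminal]
17. n11.depth = "qyyzuw"  [D.tag ++ D.lim]
18. n12.pre = false  [false]
19. n13.env = "kk"  [terminal]
20. n14.env = "mm"  [terminal]
21. n15.fin = 10  [terminal]
22. n12.tag = 30  [30]
23. n16.depth = "wq"  ["wq"]
24. n17.fin = 8  [terminal]
25. n18.env = "zz"  [terminal]
26. n19.fin = 3  [terminal]
27. n16.pre = 6  [b₁.fin + 3]
28. n16.env = -6  [len(a.env) - 8]
29. n11.pre = -3  [B.tag + S₁.env - 27]
30. n11.env = 5  [S₁.env + S₁.pre + 5]
31. n9.idx = true  [S.pre == -3]
32. n9.off = 20  [b.fin + 18]
33. n0.pre = 4  [C.key - 21]
34. n0.env = -4  [(if D.idx then D.off else C.key) - 24]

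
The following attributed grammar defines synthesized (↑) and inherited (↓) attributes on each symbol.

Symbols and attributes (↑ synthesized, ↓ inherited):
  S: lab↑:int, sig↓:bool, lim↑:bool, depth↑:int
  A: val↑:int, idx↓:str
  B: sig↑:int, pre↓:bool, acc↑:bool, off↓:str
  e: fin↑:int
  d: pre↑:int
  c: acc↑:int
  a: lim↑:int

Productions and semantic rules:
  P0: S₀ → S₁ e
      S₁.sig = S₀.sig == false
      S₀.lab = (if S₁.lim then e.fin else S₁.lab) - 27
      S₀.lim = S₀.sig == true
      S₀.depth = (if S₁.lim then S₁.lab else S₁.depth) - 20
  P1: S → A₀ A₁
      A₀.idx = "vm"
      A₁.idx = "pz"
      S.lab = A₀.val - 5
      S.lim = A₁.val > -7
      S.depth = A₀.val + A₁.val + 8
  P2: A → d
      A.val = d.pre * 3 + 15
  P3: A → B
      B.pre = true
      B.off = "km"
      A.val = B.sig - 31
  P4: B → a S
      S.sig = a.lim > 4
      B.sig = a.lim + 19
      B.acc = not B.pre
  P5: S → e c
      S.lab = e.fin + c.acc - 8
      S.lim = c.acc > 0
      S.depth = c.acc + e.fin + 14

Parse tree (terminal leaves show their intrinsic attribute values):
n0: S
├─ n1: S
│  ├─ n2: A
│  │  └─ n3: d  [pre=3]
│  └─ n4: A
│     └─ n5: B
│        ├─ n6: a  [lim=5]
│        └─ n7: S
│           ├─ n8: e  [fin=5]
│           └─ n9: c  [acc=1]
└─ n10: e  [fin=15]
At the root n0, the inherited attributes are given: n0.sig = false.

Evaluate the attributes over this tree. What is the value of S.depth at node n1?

1. n0.sig = false  [given at root]
2. n1.sig = true  [S₀.sig == false]
3. n2.idx = "vm"  ["vm"]
4. n3.pre = 3  [terminal]
5. n2.val = 24  [d.pre * 3 + 15]
6. n4.idx = "pz"  ["pz"]
7. n5.pre = true  [true]
8. n5.off = "km"  ["km"]
9. n6.lim = 5  [terminal]
10. n7.sig = true  [a.lim > 4]
11. n8.fin = 5  [terminal]
12. n9.acc = 1  [terminal]
13. n7.lab = -2  [e.fin + c.acc - 8]
14. n7.lim = true  [c.acc > 0]
15. n7.depth = 20  [c.acc + e.fin + 14]
16. n5.sig = 24  [a.lim + 19]
17. n5.acc = false  [not B.pre]
18. n4.val = -7  [B.sig - 31]
19. n1.lab = 19  [A₀.val - 5]
20. n1.lim = false  [A₁.val > -7]
21. n1.depth = 25  [A₀.val + A₁.val + 8]
22. n10.fin = 15  [terminal]
23. n0.lab = -8  [(if S₁.lim then e.fin else S₁.lab) - 27]
24. n0.lim = false  [S₀.sig == true]
25. n0.depth = 5  [(if S₁.lim then S₁.lab else S₁.depth) - 20]

25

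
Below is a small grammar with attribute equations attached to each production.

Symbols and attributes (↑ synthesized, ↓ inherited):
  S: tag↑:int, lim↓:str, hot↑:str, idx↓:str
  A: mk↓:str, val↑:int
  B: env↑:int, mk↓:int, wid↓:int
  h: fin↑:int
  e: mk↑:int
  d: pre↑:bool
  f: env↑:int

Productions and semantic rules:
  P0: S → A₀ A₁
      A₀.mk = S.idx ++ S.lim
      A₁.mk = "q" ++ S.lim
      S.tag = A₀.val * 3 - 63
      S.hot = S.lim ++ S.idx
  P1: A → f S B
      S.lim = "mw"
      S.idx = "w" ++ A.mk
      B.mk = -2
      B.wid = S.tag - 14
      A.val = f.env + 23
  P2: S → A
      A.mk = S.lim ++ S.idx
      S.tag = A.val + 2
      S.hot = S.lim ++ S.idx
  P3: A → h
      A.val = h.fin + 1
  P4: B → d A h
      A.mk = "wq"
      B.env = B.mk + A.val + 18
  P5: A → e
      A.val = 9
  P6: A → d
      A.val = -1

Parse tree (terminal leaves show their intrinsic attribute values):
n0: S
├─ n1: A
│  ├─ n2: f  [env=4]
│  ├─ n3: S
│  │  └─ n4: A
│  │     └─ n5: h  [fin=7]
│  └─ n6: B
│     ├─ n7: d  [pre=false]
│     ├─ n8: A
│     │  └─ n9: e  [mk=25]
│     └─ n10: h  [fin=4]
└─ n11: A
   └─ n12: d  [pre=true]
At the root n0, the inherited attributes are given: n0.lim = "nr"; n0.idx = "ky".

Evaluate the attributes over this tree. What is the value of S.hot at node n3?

"mwwkynr"

1. n0.lim = "nr"  [given at root]
2. n0.idx = "ky"  [given at root]
3. n1.mk = "kynr"  [S.idx ++ S.lim]
4. n2.env = 4  [terminal]
5. n3.lim = "mw"  ["mw"]
6. n3.idx = "wkynr"  ["w" ++ A.mk]
7. n4.mk = "mwwkynr"  [S.lim ++ S.idx]
8. n5.fin = 7  [terminal]
9. n4.val = 8  [h.fin + 1]
10. n3.tag = 10  [A.val + 2]
11. n3.hot = "mwwkynr"  [S.lim ++ S.idx]
12. n6.mk = -2  [-2]
13. n6.wid = -4  [S.tag - 14]
14. n7.pre = false  [terminal]
15. n8.mk = "wq"  ["wq"]
16. n9.mk = 25  [terminal]
17. n8.val = 9  [9]
18. n10.fin = 4  [terminal]
19. n6.env = 25  [B.mk + A.val + 18]
20. n1.val = 27  [f.env + 23]
21. n11.mk = "qnr"  ["q" ++ S.lim]
22. n12.pre = true  [terminal]
23. n11.val = -1  [-1]
24. n0.tag = 18  [A₀.val * 3 - 63]
25. n0.hot = "nrky"  [S.lim ++ S.idx]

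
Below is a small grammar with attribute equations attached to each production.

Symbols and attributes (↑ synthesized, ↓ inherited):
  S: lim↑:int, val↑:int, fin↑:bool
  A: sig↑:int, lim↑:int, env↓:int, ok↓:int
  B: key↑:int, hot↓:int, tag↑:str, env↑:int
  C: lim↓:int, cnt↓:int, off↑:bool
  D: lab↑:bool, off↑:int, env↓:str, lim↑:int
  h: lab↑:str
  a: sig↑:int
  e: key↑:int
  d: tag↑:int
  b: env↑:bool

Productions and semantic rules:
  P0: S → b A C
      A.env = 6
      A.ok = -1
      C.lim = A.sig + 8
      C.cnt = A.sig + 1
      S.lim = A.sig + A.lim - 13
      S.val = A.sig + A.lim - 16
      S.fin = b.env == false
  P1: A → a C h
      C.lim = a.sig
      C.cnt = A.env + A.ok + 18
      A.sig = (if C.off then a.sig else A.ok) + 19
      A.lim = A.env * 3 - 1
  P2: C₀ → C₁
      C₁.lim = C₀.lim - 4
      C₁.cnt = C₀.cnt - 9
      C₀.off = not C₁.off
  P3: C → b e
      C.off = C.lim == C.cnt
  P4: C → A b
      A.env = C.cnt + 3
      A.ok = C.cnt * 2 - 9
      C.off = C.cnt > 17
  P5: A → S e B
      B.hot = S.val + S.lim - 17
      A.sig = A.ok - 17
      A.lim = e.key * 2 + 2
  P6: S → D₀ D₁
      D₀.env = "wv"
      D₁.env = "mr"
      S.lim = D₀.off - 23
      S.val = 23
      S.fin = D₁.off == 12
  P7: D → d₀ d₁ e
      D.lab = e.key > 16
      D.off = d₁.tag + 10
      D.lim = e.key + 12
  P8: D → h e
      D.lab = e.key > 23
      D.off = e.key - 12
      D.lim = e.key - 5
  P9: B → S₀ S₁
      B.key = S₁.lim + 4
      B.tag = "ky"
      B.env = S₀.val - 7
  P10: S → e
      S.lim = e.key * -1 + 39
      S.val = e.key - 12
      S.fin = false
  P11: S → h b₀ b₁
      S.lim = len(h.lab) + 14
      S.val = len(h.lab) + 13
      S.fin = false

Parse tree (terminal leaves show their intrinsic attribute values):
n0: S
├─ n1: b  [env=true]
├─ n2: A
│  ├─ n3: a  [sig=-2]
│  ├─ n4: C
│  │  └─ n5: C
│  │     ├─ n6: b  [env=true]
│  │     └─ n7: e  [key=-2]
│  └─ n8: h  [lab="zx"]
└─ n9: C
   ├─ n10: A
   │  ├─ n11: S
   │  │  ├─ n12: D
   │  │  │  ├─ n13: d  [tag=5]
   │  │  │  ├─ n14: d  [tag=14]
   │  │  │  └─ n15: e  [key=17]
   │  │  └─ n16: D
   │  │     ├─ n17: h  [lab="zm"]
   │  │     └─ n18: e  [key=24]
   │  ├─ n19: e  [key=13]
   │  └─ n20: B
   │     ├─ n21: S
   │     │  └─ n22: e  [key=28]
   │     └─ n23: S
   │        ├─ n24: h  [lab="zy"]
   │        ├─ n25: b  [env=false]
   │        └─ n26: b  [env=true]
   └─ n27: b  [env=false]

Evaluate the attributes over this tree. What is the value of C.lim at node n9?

1. n1.env = true  [terminal]
2. n2.env = 6  [6]
3. n2.ok = -1  [-1]
4. n3.sig = -2  [terminal]
5. n4.lim = -2  [a.sig]
6. n4.cnt = 23  [A.env + A.ok + 18]
7. n5.lim = -6  [C₀.lim - 4]
8. n5.cnt = 14  [C₀.cnt - 9]
9. n6.env = true  [terminal]
10. n7.key = -2  [terminal]
11. n5.off = false  [C.lim == C.cnt]
12. n4.off = true  [not C₁.off]
13. n8.lab = "zx"  [terminal]
14. n2.sig = 17  [(if C.off then a.sig else A.ok) + 19]
15. n2.lim = 17  [A.env * 3 - 1]
16. n9.lim = 25  [A.sig + 8]
17. n9.cnt = 18  [A.sig + 1]
18. n10.env = 21  [C.cnt + 3]
19. n10.ok = 27  [C.cnt * 2 - 9]
20. n12.env = "wv"  ["wv"]
21. n13.tag = 5  [terminal]
22. n14.tag = 14  [terminal]
23. n15.key = 17  [terminal]
24. n12.lab = true  [e.key > 16]
25. n12.off = 24  [d₁.tag + 10]
26. n12.lim = 29  [e.key + 12]
27. n16.env = "mr"  ["mr"]
28. n17.lab = "zm"  [terminal]
29. n18.key = 24  [terminal]
30. n16.lab = true  [e.key > 23]
31. n16.off = 12  [e.key - 12]
32. n16.lim = 19  [e.key - 5]
33. n11.lim = 1  [D₀.off - 23]
34. n11.val = 23  [23]
35. n11.fin = true  [D₁.off == 12]
36. n19.key = 13  [terminal]
37. n20.hot = 7  [S.val + S.lim - 17]
38. n22.key = 28  [terminal]
39. n21.lim = 11  [e.key * -1 + 39]
40. n21.val = 16  [e.key - 12]
41. n21.fin = false  [false]
42. n24.lab = "zy"  [terminal]
43. n25.env = false  [terminal]
44. n26.env = true  [terminal]
45. n23.lim = 16  [len(h.lab) + 14]
46. n23.val = 15  [len(h.lab) + 13]
47. n23.fin = false  [false]
48. n20.key = 20  [S₁.lim + 4]
49. n20.tag = "ky"  ["ky"]
50. n20.env = 9  [S₀.val - 7]
51. n10.sig = 10  [A.ok - 17]
52. n10.lim = 28  [e.key * 2 + 2]
53. n27.env = false  [terminal]
54. n9.off = true  [C.cnt > 17]
55. n0.lim = 21  [A.sig + A.lim - 13]
56. n0.val = 18  [A.sig + A.lim - 16]
57. n0.fin = false  [b.env == false]

25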